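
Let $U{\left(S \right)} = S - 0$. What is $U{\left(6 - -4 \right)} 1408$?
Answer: $14080$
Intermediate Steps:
$U{\left(S \right)} = S$ ($U{\left(S \right)} = S + 0 = S$)
$U{\left(6 - -4 \right)} 1408 = \left(6 - -4\right) 1408 = \left(6 + 4\right) 1408 = 10 \cdot 1408 = 14080$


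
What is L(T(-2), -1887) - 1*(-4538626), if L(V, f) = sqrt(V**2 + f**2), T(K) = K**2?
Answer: 4538626 + sqrt(3560785) ≈ 4.5405e+6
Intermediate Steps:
L(T(-2), -1887) - 1*(-4538626) = sqrt(((-2)**2)**2 + (-1887)**2) - 1*(-4538626) = sqrt(4**2 + 3560769) + 4538626 = sqrt(16 + 3560769) + 4538626 = sqrt(3560785) + 4538626 = 4538626 + sqrt(3560785)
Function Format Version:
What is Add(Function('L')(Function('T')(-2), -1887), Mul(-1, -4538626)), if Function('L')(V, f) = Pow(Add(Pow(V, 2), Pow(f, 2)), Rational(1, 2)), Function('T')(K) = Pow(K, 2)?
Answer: Add(4538626, Pow(3560785, Rational(1, 2))) ≈ 4.5405e+6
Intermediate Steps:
Add(Function('L')(Function('T')(-2), -1887), Mul(-1, -4538626)) = Add(Pow(Add(Pow(Pow(-2, 2), 2), Pow(-1887, 2)), Rational(1, 2)), Mul(-1, -4538626)) = Add(Pow(Add(Pow(4, 2), 3560769), Rational(1, 2)), 4538626) = Add(Pow(Add(16, 3560769), Rational(1, 2)), 4538626) = Add(Pow(3560785, Rational(1, 2)), 4538626) = Add(4538626, Pow(3560785, Rational(1, 2)))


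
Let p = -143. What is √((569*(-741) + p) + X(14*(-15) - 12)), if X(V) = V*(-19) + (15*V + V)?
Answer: 7*I*√8594 ≈ 648.93*I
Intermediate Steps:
X(V) = -3*V (X(V) = -19*V + 16*V = -3*V)
√((569*(-741) + p) + X(14*(-15) - 12)) = √((569*(-741) - 143) - 3*(14*(-15) - 12)) = √((-421629 - 143) - 3*(-210 - 12)) = √(-421772 - 3*(-222)) = √(-421772 + 666) = √(-421106) = 7*I*√8594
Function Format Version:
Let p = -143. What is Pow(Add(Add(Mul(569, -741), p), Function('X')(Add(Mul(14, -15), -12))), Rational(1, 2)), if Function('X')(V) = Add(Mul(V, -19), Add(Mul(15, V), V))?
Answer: Mul(7, I, Pow(8594, Rational(1, 2))) ≈ Mul(648.93, I)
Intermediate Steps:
Function('X')(V) = Mul(-3, V) (Function('X')(V) = Add(Mul(-19, V), Mul(16, V)) = Mul(-3, V))
Pow(Add(Add(Mul(569, -741), p), Function('X')(Add(Mul(14, -15), -12))), Rational(1, 2)) = Pow(Add(Add(Mul(569, -741), -143), Mul(-3, Add(Mul(14, -15), -12))), Rational(1, 2)) = Pow(Add(Add(-421629, -143), Mul(-3, Add(-210, -12))), Rational(1, 2)) = Pow(Add(-421772, Mul(-3, -222)), Rational(1, 2)) = Pow(Add(-421772, 666), Rational(1, 2)) = Pow(-421106, Rational(1, 2)) = Mul(7, I, Pow(8594, Rational(1, 2)))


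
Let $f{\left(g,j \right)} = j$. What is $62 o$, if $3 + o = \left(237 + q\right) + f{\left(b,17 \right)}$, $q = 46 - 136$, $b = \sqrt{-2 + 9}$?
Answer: $9982$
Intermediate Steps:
$b = \sqrt{7} \approx 2.6458$
$q = -90$ ($q = 46 - 136 = -90$)
$o = 161$ ($o = -3 + \left(\left(237 - 90\right) + 17\right) = -3 + \left(147 + 17\right) = -3 + 164 = 161$)
$62 o = 62 \cdot 161 = 9982$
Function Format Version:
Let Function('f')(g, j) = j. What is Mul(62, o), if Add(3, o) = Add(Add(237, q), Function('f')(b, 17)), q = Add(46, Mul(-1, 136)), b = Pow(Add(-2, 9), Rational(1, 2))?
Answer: 9982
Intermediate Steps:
b = Pow(7, Rational(1, 2)) ≈ 2.6458
q = -90 (q = Add(46, -136) = -90)
o = 161 (o = Add(-3, Add(Add(237, -90), 17)) = Add(-3, Add(147, 17)) = Add(-3, 164) = 161)
Mul(62, o) = Mul(62, 161) = 9982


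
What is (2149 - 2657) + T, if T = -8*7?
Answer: -564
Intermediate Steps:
T = -56
(2149 - 2657) + T = (2149 - 2657) - 56 = -508 - 56 = -564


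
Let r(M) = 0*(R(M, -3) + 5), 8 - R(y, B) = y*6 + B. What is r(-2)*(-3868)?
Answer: 0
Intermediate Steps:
R(y, B) = 8 - B - 6*y (R(y, B) = 8 - (y*6 + B) = 8 - (6*y + B) = 8 - (B + 6*y) = 8 + (-B - 6*y) = 8 - B - 6*y)
r(M) = 0 (r(M) = 0*((8 - 1*(-3) - 6*M) + 5) = 0*((8 + 3 - 6*M) + 5) = 0*((11 - 6*M) + 5) = 0*(16 - 6*M) = 0)
r(-2)*(-3868) = 0*(-3868) = 0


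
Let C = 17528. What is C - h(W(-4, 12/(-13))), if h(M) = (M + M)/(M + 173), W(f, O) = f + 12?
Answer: 3172552/181 ≈ 17528.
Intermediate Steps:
W(f, O) = 12 + f
h(M) = 2*M/(173 + M) (h(M) = (2*M)/(173 + M) = 2*M/(173 + M))
C - h(W(-4, 12/(-13))) = 17528 - 2*(12 - 4)/(173 + (12 - 4)) = 17528 - 2*8/(173 + 8) = 17528 - 2*8/181 = 17528 - 1*16/181 = 17528 - 16/181 = 3172552/181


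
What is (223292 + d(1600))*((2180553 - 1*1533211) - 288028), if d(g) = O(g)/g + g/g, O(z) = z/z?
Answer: 64185840981257/800 ≈ 8.0232e+10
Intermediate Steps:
O(z) = 1
d(g) = 1 + 1/g (d(g) = 1/g + g/g = 1/g + 1 = 1 + 1/g)
(223292 + d(1600))*((2180553 - 1*1533211) - 288028) = (223292 + (1 + 1600)/1600)*((2180553 - 1*1533211) - 288028) = (223292 + (1/1600)*1601)*((2180553 - 1533211) - 288028) = (223292 + 1601/1600)*(647342 - 288028) = (357268801/1600)*359314 = 64185840981257/800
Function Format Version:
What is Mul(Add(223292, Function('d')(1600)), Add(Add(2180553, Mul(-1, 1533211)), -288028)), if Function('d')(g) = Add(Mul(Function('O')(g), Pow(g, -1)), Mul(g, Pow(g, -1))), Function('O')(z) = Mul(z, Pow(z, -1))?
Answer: Rational(64185840981257, 800) ≈ 8.0232e+10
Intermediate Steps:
Function('O')(z) = 1
Function('d')(g) = Add(1, Pow(g, -1)) (Function('d')(g) = Add(Mul(1, Pow(g, -1)), Mul(g, Pow(g, -1))) = Add(Pow(g, -1), 1) = Add(1, Pow(g, -1)))
Mul(Add(223292, Function('d')(1600)), Add(Add(2180553, Mul(-1, 1533211)), -288028)) = Mul(Add(223292, Mul(Pow(1600, -1), Add(1, 1600))), Add(Add(2180553, Mul(-1, 1533211)), -288028)) = Mul(Add(223292, Mul(Rational(1, 1600), 1601)), Add(Add(2180553, -1533211), -288028)) = Mul(Add(223292, Rational(1601, 1600)), Add(647342, -288028)) = Mul(Rational(357268801, 1600), 359314) = Rational(64185840981257, 800)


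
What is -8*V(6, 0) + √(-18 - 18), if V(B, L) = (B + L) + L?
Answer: -48 + 6*I ≈ -48.0 + 6.0*I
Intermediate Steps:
V(B, L) = B + 2*L
-8*V(6, 0) + √(-18 - 18) = -8*(6 + 2*0) + √(-18 - 18) = -8*(6 + 0) + √(-36) = -8*6 + 6*I = -48 + 6*I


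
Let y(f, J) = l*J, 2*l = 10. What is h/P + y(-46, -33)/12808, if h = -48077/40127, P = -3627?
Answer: -23398433569/1864084376232 ≈ -0.012552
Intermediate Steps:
l = 5 (l = (½)*10 = 5)
y(f, J) = 5*J
h = -48077/40127 (h = -48077*1/40127 = -48077/40127 ≈ -1.1981)
h/P + y(-46, -33)/12808 = -48077/40127/(-3627) + (5*(-33))/12808 = -48077/40127*(-1/3627) - 165*1/12808 = 48077/145540629 - 165/12808 = -23398433569/1864084376232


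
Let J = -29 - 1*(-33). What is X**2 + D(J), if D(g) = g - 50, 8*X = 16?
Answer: -42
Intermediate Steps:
X = 2 (X = (1/8)*16 = 2)
J = 4 (J = -29 + 33 = 4)
D(g) = -50 + g
X**2 + D(J) = 2**2 + (-50 + 4) = 4 - 46 = -42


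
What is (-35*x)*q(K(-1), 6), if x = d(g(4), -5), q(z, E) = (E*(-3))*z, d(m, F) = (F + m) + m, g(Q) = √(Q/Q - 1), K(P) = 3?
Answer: -9450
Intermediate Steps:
g(Q) = 0 (g(Q) = √(1 - 1) = √0 = 0)
d(m, F) = F + 2*m
q(z, E) = -3*E*z (q(z, E) = (-3*E)*z = -3*E*z)
x = -5 (x = -5 + 2*0 = -5 + 0 = -5)
(-35*x)*q(K(-1), 6) = (-35*(-5))*(-3*6*3) = 175*(-54) = -9450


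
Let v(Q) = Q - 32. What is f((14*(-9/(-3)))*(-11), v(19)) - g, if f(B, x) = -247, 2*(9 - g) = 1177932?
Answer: 588710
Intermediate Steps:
g = -588957 (g = 9 - 1/2*1177932 = 9 - 588966 = -588957)
v(Q) = -32 + Q
f((14*(-9/(-3)))*(-11), v(19)) - g = -247 - 1*(-588957) = -247 + 588957 = 588710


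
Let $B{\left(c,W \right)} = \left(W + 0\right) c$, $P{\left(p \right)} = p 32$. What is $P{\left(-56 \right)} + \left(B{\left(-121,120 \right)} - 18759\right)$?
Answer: $-35071$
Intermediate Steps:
$P{\left(p \right)} = 32 p$
$B{\left(c,W \right)} = W c$
$P{\left(-56 \right)} + \left(B{\left(-121,120 \right)} - 18759\right) = 32 \left(-56\right) + \left(120 \left(-121\right) - 18759\right) = -1792 - 33279 = -35071$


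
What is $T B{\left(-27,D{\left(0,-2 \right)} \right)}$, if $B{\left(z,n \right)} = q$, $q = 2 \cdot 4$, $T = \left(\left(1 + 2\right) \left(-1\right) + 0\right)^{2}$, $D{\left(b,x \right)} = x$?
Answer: $72$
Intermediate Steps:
$T = 9$ ($T = \left(3 \left(-1\right) + 0\right)^{2} = \left(-3 + 0\right)^{2} = \left(-3\right)^{2} = 9$)
$q = 8$
$B{\left(z,n \right)} = 8$
$T B{\left(-27,D{\left(0,-2 \right)} \right)} = 9 \cdot 8 = 72$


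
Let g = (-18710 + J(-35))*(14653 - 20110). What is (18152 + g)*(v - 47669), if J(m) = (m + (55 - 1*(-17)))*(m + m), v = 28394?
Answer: -2240762157300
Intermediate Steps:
J(m) = 2*m*(72 + m) (J(m) = (m + (55 + 17))*(2*m) = (m + 72)*(2*m) = (72 + m)*(2*m) = 2*m*(72 + m))
g = 116234100 (g = (-18710 + 2*(-35)*(72 - 35))*(14653 - 20110) = (-18710 + 2*(-35)*37)*(-5457) = (-18710 - 2590)*(-5457) = -21300*(-5457) = 116234100)
(18152 + g)*(v - 47669) = (18152 + 116234100)*(28394 - 47669) = 116252252*(-19275) = -2240762157300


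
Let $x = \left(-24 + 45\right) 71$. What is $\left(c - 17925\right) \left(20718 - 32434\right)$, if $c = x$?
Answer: $192540744$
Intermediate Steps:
$x = 1491$ ($x = 21 \cdot 71 = 1491$)
$c = 1491$
$\left(c - 17925\right) \left(20718 - 32434\right) = \left(1491 - 17925\right) \left(20718 - 32434\right) = \left(-16434\right) \left(-11716\right) = 192540744$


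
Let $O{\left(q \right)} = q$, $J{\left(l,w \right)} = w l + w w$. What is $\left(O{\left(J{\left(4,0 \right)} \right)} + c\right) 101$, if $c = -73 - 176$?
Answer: $-25149$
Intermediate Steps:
$J{\left(l,w \right)} = w^{2} + l w$ ($J{\left(l,w \right)} = l w + w^{2} = w^{2} + l w$)
$c = -249$ ($c = -73 - 176 = -249$)
$\left(O{\left(J{\left(4,0 \right)} \right)} + c\right) 101 = \left(0 \left(4 + 0\right) - 249\right) 101 = \left(0 \cdot 4 - 249\right) 101 = \left(0 - 249\right) 101 = \left(-249\right) 101 = -25149$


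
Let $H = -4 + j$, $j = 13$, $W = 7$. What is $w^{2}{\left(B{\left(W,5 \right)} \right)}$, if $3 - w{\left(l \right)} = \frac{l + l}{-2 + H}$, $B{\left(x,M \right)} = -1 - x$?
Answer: $\frac{1369}{49} \approx 27.939$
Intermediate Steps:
$H = 9$ ($H = -4 + 13 = 9$)
$w{\left(l \right)} = 3 - \frac{2 l}{7}$ ($w{\left(l \right)} = 3 - \frac{l + l}{-2 + 9} = 3 - \frac{2 l}{7}$)
$w^{2}{\left(B{\left(W,5 \right)} \right)} = \left(3 - \frac{2 \left(-1 - 7\right)}{7}\right)^{2} = \left(3 - - \frac{16}{7}\right)^{2} = \left(3 + \frac{16}{7}\right)^{2} = \left(\frac{37}{7}\right)^{2} = \frac{1369}{49}$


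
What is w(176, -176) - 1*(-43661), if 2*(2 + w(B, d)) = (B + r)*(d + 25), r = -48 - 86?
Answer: 40488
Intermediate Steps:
r = -134
w(B, d) = -2 + (-134 + B)*(25 + d)/2 (w(B, d) = -2 + ((B - 134)*(d + 25))/2 = -2 + ((-134 + B)*(25 + d))/2 = -2 + (-134 + B)*(25 + d)/2)
w(176, -176) - 1*(-43661) = (-1677 - 67*(-176) + (25/2)*176 + (1/2)*176*(-176)) - 1*(-43661) = (-1677 + 11792 + 2200 - 15488) + 43661 = -3173 + 43661 = 40488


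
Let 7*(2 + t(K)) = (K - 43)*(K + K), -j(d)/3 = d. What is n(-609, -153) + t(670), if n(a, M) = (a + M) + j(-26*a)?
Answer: 502318/7 ≈ 71760.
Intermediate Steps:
j(d) = -3*d
t(K) = -2 + 2*K*(-43 + K)/7 (t(K) = -2 + ((K - 43)*(K + K))/7 = -2 + ((-43 + K)*(2*K))/7 = -2 + (2*K*(-43 + K))/7 = -2 + 2*K*(-43 + K)/7)
n(a, M) = M + 79*a (n(a, M) = (a + M) - (-78)*a = (M + a) + 78*a = M + 79*a)
n(-609, -153) + t(670) = (-153 + 79*(-609)) + (-2 - 86/7*670 + (2/7)*670**2) = (-153 - 48111) + (-2 - 57620/7 + (2/7)*448900) = -48264 + (-2 - 57620/7 + 897800/7) = -48264 + 840166/7 = 502318/7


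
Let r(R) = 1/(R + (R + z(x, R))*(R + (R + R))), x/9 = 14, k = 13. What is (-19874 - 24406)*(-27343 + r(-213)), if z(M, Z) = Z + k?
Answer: 53211165602580/43949 ≈ 1.2107e+9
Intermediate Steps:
x = 126 (x = 9*14 = 126)
z(M, Z) = 13 + Z (z(M, Z) = Z + 13 = 13 + Z)
r(R) = 1/(R + 3*R*(13 + 2*R)) (r(R) = 1/(R + (R + (13 + R))*(R + (R + R))) = 1/(R + (13 + 2*R)*(R + 2*R)) = 1/(R + (13 + 2*R)*(3*R)) = 1/(R + 3*R*(13 + 2*R)))
(-19874 - 24406)*(-27343 + r(-213)) = (-19874 - 24406)*(-27343 + (½)/(-213*(20 + 3*(-213)))) = -44280*(-27343 + (½)*(-1/213)/(20 - 639)) = -44280*(-27343 + (½)*(-1/213)/(-619)) = -44280*(-27343 + (½)*(-1/213)*(-1/619)) = -44280*(-27343 + 1/263694) = -44280*(-7210185041/263694) = 53211165602580/43949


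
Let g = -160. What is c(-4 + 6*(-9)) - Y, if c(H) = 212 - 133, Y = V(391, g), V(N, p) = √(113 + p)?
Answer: 79 - I*√47 ≈ 79.0 - 6.8557*I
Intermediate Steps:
Y = I*√47 (Y = √(113 - 160) = √(-47) = I*√47 ≈ 6.8557*I)
c(H) = 79
c(-4 + 6*(-9)) - Y = 79 - I*√47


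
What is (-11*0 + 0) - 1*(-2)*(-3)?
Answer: -6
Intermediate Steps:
(-11*0 + 0) - 1*(-2)*(-3) = (0 + 0) - (-2)*(-3) = 0 - 1*6 = 0 - 6 = -6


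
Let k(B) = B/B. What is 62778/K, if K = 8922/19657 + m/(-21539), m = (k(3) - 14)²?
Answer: 26579710697694/188848925 ≈ 1.4075e+5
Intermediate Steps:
k(B) = 1
m = 169 (m = (1 - 14)² = (-13)² = 169)
K = 188848925/423392123 (K = 8922/19657 + 169/(-21539) = 8922*(1/19657) + 169*(-1/21539) = 8922/19657 - 169/21539 = 188848925/423392123 ≈ 0.44604)
62778/K = 62778/(188848925/423392123) = 62778*(423392123/188848925) = 26579710697694/188848925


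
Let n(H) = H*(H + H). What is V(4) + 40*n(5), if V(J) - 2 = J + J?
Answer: 2010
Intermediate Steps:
V(J) = 2 + 2*J (V(J) = 2 + (J + J) = 2 + 2*J)
n(H) = 2*H² (n(H) = H*(2*H) = 2*H²)
V(4) + 40*n(5) = (2 + 2*4) + 40*(2*5²) = (2 + 8) + 40*(2*25) = 10 + 40*50 = 10 + 2000 = 2010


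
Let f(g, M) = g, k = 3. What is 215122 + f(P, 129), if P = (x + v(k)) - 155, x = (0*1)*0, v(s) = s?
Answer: 214970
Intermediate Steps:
x = 0 (x = 0*0 = 0)
P = -152 (P = (0 + 3) - 155 = 3 - 155 = -152)
215122 + f(P, 129) = 215122 - 152 = 214970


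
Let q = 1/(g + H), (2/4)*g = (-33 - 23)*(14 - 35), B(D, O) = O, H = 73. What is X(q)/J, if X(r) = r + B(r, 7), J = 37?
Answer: 16976/89725 ≈ 0.18920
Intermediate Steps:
g = 2352 (g = 2*((-33 - 23)*(14 - 35)) = 2*(-56*(-21)) = 2*1176 = 2352)
q = 1/2425 (q = 1/(2352 + 73) = 1/2425 ≈ 0.00041237)
X(r) = 7 + r (X(r) = r + 7 = 7 + r)
X(q)/J = (7 + 1/2425)/37 = (1/37)*(16976/2425) = 16976/89725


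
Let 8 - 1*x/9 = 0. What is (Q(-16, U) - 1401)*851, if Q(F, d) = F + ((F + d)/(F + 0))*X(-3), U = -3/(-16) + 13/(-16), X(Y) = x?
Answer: -18275225/16 ≈ -1.1422e+6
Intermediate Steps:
x = 72 (x = 72 - 9*0 = 72 + 0 = 72)
X(Y) = 72
U = -5/8 (U = -3*(-1/16) + 13*(-1/16) = 3/16 - 13/16 = -5/8 ≈ -0.62500)
Q(F, d) = F + 72*(F + d)/F (Q(F, d) = F + ((F + d)/(F + 0))*72 = F + ((F + d)/F)*72 = F + 72*(F + d)/F)
(Q(-16, U) - 1401)*851 = ((72 - 16 + 72*(-5/8)/(-16)) - 1401)*851 = ((72 - 16 + 72*(-5/8)*(-1/16)) - 1401)*851 = ((72 - 16 + 45/16) - 1401)*851 = (941/16 - 1401)*851 = -21475/16*851 = -18275225/16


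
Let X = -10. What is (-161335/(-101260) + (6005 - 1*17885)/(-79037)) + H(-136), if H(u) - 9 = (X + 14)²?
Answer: 42807313739/1600657324 ≈ 26.744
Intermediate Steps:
H(u) = 25 (H(u) = 9 + (-10 + 14)² = 9 + 4² = 9 + 16 = 25)
(-161335/(-101260) + (6005 - 1*17885)/(-79037)) + H(-136) = (-161335/(-101260) + (6005 - 1*17885)/(-79037)) + 25 = (-161335*(-1/101260) + (6005 - 17885)*(-1/79037)) + 25 = (32267/20252 - 11880*(-1/79037)) + 25 = (32267/20252 + 11880/79037) + 25 = 2790880639/1600657324 + 25 = 42807313739/1600657324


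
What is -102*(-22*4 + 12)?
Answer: 7752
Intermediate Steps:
-102*(-22*4 + 12) = -102*(-88 + 12) = -102*(-76) = 7752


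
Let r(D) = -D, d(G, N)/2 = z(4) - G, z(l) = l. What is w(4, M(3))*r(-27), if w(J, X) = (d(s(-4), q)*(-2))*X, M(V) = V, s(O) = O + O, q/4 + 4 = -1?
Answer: -3888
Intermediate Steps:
q = -20 (q = -16 + 4*(-1) = -16 - 4 = -20)
s(O) = 2*O
d(G, N) = 8 - 2*G (d(G, N) = 2*(4 - G) = 8 - 2*G)
w(J, X) = -48*X (w(J, X) = ((8 - 4*(-4))*(-2))*X = ((8 - 2*(-8))*(-2))*X = ((8 + 16)*(-2))*X = (24*(-2))*X = -48*X)
w(4, M(3))*r(-27) = (-48*3)*(-1*(-27)) = -144*27 = -3888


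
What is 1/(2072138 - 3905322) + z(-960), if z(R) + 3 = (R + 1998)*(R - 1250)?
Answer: -4205292931873/1833184 ≈ -2.2940e+6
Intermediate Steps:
z(R) = -3 + (-1250 + R)*(1998 + R) (z(R) = -3 + (R + 1998)*(R - 1250) = -3 + (1998 + R)*(-1250 + R) = -3 + (-1250 + R)*(1998 + R))
1/(2072138 - 3905322) + z(-960) = 1/(2072138 - 3905322) + (-2497503 + (-960)**2 + 748*(-960)) = 1/(-1833184) + (-2497503 + 921600 - 718080) = -1/1833184 - 2293983 = -4205292931873/1833184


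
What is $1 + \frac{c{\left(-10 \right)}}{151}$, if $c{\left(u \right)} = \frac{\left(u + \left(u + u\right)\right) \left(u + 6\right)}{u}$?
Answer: $\frac{139}{151} \approx 0.92053$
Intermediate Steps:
$c{\left(u \right)} = 18 + 3 u$ ($c{\left(u \right)} = \frac{\left(u + 2 u\right) \left(6 + u\right)}{u} = \frac{3 u \left(6 + u\right)}{u} = 18 + 3 u$)
$1 + \frac{c{\left(-10 \right)}}{151} = 1 + \frac{18 + 3 \left(-10\right)}{151} = 1 + \frac{18 - 30}{151} = 1 + \frac{1}{151} \left(-12\right) = 1 - \frac{12}{151} = \frac{139}{151}$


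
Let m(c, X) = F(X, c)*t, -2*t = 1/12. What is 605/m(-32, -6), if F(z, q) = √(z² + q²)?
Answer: -1452*√265/53 ≈ -445.98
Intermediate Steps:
F(z, q) = √(q² + z²)
t = -1/24 (t = -½/12 = -½*1/12 = -1/24 ≈ -0.041667)
m(c, X) = -√(X² + c²)/24 (m(c, X) = √(c² + X²)*(-1/24) = √(X² + c²)*(-1/24) = -√(X² + c²)/24)
605/m(-32, -6) = 605/(-√((-6)² + (-32)²)/24) = 605/(-√(36 + 1024)/24) = 605/(-√265/12) = -12*√265/265*605 = -1452*√265/53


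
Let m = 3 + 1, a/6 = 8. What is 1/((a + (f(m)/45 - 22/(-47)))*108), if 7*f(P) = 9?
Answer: 1645/8615916 ≈ 0.00019093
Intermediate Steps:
a = 48 (a = 6*8 = 48)
m = 4
f(P) = 9/7 (f(P) = (⅐)*9 = 9/7)
1/((a + (f(m)/45 - 22/(-47)))*108) = 1/((48 + ((9/7)/45 - 22/(-47)))*108) = 1/((48 + ((9/7)*(1/45) - 22*(-1/47)))*108) = 1/((48 + (1/35 + 22/47))*108) = 1/((48 + 817/1645)*108) = 1/((79777/1645)*108) = 1/(8615916/1645) = 1645/8615916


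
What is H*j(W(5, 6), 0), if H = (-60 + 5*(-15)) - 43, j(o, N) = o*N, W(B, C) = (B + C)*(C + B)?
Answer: 0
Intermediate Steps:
W(B, C) = (B + C)**2 (W(B, C) = (B + C)*(B + C) = (B + C)**2)
j(o, N) = N*o
H = -178 (H = (-60 - 75) - 43 = -135 - 43 = -178)
H*j(W(5, 6), 0) = -0*(5 + 6)**2 = -0*11**2 = -0*121 = -178*0 = 0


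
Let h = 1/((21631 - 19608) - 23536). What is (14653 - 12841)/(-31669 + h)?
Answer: -19490778/340647599 ≈ -0.057217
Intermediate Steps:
h = -1/21513 (h = 1/(2023 - 23536) = 1/(-21513) = -1/21513 ≈ -4.6484e-5)
(14653 - 12841)/(-31669 + h) = (14653 - 12841)/(-31669 - 1/21513) = 1812/(-681295198/21513) = 1812*(-21513/681295198) = -19490778/340647599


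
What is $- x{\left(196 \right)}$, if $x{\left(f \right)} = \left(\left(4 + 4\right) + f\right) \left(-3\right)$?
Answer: $612$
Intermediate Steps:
$x{\left(f \right)} = -24 - 3 f$ ($x{\left(f \right)} = \left(8 + f\right) \left(-3\right) = -24 - 3 f$)
$- x{\left(196 \right)} = - (-24 - 588) = \left(-1\right) \left(-612\right) = 612$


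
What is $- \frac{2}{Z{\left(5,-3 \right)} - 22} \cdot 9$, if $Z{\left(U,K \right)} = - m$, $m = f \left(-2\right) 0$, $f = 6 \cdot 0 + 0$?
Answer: $\frac{9}{11} \approx 0.81818$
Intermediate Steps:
$f = 0$ ($f = 0 + 0 = 0$)
$m = 0$ ($m = 0 \left(-2\right) 0 = 0 \cdot 0 = 0$)
$Z{\left(U,K \right)} = 0$ ($Z{\left(U,K \right)} = \left(-1\right) 0 = 0$)
$- \frac{2}{Z{\left(5,-3 \right)} - 22} \cdot 9 = - \frac{2}{0 - 22} \cdot 9 = - \frac{2}{-22} \cdot 9 = \left(-2\right) \left(- \frac{1}{22}\right) 9 = \frac{1}{11} \cdot 9 = \frac{9}{11}$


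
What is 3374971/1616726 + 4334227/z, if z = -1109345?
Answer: -3263250276807/1793506904470 ≈ -1.8195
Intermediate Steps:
3374971/1616726 + 4334227/z = 3374971/1616726 + 4334227/(-1109345) = 3374971*(1/1616726) + 4334227*(-1/1109345) = 3374971/1616726 - 4334227/1109345 = -3263250276807/1793506904470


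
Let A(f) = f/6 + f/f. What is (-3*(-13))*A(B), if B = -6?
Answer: 0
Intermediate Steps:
A(f) = 1 + f/6 (A(f) = f*(1/6) + 1 = f/6 + 1 = 1 + f/6)
(-3*(-13))*A(B) = (-3*(-13))*(1 + (1/6)*(-6)) = 39*(1 - 1) = 39*0 = 0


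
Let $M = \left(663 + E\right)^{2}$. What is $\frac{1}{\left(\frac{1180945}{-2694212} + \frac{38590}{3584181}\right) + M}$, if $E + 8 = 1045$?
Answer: $\frac{9656543460372}{27907406471724090035} \approx 3.4602 \cdot 10^{-7}$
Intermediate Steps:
$E = 1037$ ($E = -8 + 1045 = 1037$)
$M = 2890000$ ($M = \left(663 + 1037\right)^{2} = 1700^{2} = 2890000$)
$\frac{1}{\left(\frac{1180945}{-2694212} + \frac{38590}{3584181}\right) + M} = \frac{1}{\left(\frac{1180945}{-2694212} + \frac{38590}{3584181}\right) + 2890000} = \frac{1}{\left(1180945 \left(- \frac{1}{2694212}\right) + 38590 \cdot \frac{1}{3584181}\right) + 2890000} = \frac{1}{\left(- \frac{1180945}{2694212} + \frac{38590}{3584181}\right) + 2890000} = \frac{1}{- \frac{4128750989965}{9656543460372} + 2890000} = \frac{1}{\frac{27907406471724090035}{9656543460372}} = \frac{9656543460372}{27907406471724090035}$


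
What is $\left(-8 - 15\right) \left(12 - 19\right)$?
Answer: $161$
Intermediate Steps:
$\left(-8 - 15\right) \left(12 - 19\right) = \left(-23\right) \left(-7\right) = 161$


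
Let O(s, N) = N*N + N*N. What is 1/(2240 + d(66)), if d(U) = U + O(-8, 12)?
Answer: 1/2594 ≈ 0.00038551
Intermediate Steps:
O(s, N) = 2*N² (O(s, N) = N² + N² = 2*N²)
d(U) = 288 + U (d(U) = U + 2*12² = U + 2*144 = U + 288 = 288 + U)
1/(2240 + d(66)) = 1/(2240 + (288 + 66)) = 1/(2240 + 354) = 1/2594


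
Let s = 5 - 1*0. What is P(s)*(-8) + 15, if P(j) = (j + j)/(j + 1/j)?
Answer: -5/13 ≈ -0.38462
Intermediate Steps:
s = 5 (s = 5 + 0 = 5)
P(j) = 2*j/(j + 1/j) (P(j) = (2*j)/(j + 1/j) = 2*j/(j + 1/j))
P(s)*(-8) + 15 = (2*5**2/(1 + 5**2))*(-8) + 15 = (2*25/(1 + 25))*(-8) + 15 = (2*25/26)*(-8) + 15 = (2*25*(1/26))*(-8) + 15 = (25/13)*(-8) + 15 = -200/13 + 15 = -5/13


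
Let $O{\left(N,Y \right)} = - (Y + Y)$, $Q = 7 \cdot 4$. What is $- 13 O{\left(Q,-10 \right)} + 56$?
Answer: $-204$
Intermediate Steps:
$Q = 28$
$O{\left(N,Y \right)} = - 2 Y$
$- 13 O{\left(Q,-10 \right)} + 56 = - 13 \left(\left(-2\right) \left(-10\right)\right) + 56 = \left(-13\right) 20 + 56 = -260 + 56 = -204$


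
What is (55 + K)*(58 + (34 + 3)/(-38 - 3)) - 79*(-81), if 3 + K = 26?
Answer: 444957/41 ≈ 10853.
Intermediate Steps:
K = 23 (K = -3 + 26 = 23)
(55 + K)*(58 + (34 + 3)/(-38 - 3)) - 79*(-81) = (55 + 23)*(58 + (34 + 3)/(-38 - 3)) - 79*(-81) = 78*(58 + 37/(-41)) + 6399 = 78*(58 + 37*(-1/41)) + 6399 = 78*(58 - 37/41) + 6399 = 78*(2341/41) + 6399 = 182598/41 + 6399 = 444957/41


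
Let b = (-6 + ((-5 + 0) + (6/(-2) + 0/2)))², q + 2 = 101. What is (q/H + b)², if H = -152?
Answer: 881674249/23104 ≈ 38161.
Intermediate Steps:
q = 99 (q = -2 + 101 = 99)
b = 196 (b = (-6 + (-5 + (6*(-½) + 0*(½))))² = (-6 + (-5 + (-3 + 0)))² = (-6 + (-5 - 3))² = (-6 - 8)² = (-14)² = 196)
(q/H + b)² = (99/(-152) + 196)² = (99*(-1/152) + 196)² = (-99/152 + 196)² = (29693/152)² = 881674249/23104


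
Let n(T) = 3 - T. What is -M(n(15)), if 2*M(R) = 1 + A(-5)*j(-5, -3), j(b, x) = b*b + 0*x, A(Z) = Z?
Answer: 62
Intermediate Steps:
j(b, x) = b² (j(b, x) = b² + 0 = b²)
M(R) = -62 (M(R) = (1 - 5*(-5)²)/2 = (1 - 5*25)/2 = (1 - 125)/2 = (½)*(-124) = -62)
-M(n(15)) = -1*(-62) = 62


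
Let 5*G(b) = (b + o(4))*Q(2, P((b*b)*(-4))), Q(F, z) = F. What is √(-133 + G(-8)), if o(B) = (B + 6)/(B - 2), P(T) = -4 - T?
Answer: I*√3355/5 ≈ 11.584*I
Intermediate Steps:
o(B) = (6 + B)/(-2 + B)
G(b) = 2 + 2*b/5 (G(b) = ((b + (6 + 4)/(-2 + 4))*2)/5 = ((b + 10/2)*2)/5 = ((b + (½)*10)*2)/5 = ((b + 5)*2)/5 = ((5 + b)*2)/5 = (10 + 2*b)/5 = 2 + 2*b/5)
√(-133 + G(-8)) = √(-133 + (2 + (⅖)*(-8))) = √(-133 + (2 - 16/5)) = √(-133 - 6/5) = √(-671/5) = I*√3355/5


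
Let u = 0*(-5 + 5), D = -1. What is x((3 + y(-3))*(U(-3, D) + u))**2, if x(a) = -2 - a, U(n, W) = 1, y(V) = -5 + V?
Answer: 9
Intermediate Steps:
u = 0 (u = 0*0 = 0)
x((3 + y(-3))*(U(-3, D) + u))**2 = (-2 - (3 + (-5 - 3))*(1 + 0))**2 = (-2 - (3 - 8))**2 = (-2 - (-5))**2 = (-2 - 1*(-5))**2 = (-2 + 5)**2 = 3**2 = 9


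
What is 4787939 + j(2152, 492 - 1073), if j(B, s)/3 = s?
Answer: 4786196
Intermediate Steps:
j(B, s) = 3*s
4787939 + j(2152, 492 - 1073) = 4787939 + 3*(492 - 1073) = 4787939 + 3*(-581) = 4787939 - 1743 = 4786196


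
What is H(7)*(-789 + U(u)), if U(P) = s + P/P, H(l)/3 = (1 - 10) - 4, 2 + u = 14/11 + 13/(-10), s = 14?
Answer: 30186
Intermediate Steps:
u = -223/110 (u = -2 + (14/11 + 13/(-10)) = -2 + (14*(1/11) + 13*(-⅒)) = -2 + (14/11 - 13/10) = -2 - 3/110 = -223/110 ≈ -2.0273)
H(l) = -39 (H(l) = 3*((1 - 10) - 4) = 3*(-9 - 4) = 3*(-13) = -39)
U(P) = 15 (U(P) = 14 + P/P = 14 + 1 = 15)
H(7)*(-789 + U(u)) = -39*(-789 + 15) = -39*(-774) = 30186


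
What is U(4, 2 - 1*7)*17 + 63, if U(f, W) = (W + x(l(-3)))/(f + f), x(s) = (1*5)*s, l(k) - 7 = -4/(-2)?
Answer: 148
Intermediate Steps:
l(k) = 9 (l(k) = 7 - 4/(-2) = 7 - 4*(-1/2) = 7 + 2 = 9)
x(s) = 5*s
U(f, W) = (45 + W)/(2*f) (U(f, W) = (W + 5*9)/(f + f) = (W + 45)/((2*f)) = (45 + W)*(1/(2*f)) = (45 + W)/(2*f))
U(4, 2 - 1*7)*17 + 63 = ((1/2)*(45 + (2 - 1*7))/4)*17 + 63 = ((1/2)*(1/4)*(45 + (2 - 7)))*17 + 63 = ((1/2)*(1/4)*(45 - 5))*17 + 63 = ((1/2)*(1/4)*40)*17 + 63 = 5*17 + 63 = 85 + 63 = 148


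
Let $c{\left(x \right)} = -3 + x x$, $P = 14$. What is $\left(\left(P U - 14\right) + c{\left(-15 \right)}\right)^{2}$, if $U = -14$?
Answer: $144$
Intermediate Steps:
$c{\left(x \right)} = -3 + x^{2}$
$\left(\left(P U - 14\right) + c{\left(-15 \right)}\right)^{2} = \left(\left(14 \left(-14\right) - 14\right) - \left(3 - \left(-15\right)^{2}\right)\right)^{2} = \left(\left(-196 - 14\right) + \left(-3 + 225\right)\right)^{2} = \left(-210 + 222\right)^{2} = 12^{2} = 144$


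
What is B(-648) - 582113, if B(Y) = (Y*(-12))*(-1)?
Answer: -589889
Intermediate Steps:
B(Y) = 12*Y (B(Y) = -12*Y*(-1) = 12*Y)
B(-648) - 582113 = 12*(-648) - 582113 = -7776 - 582113 = -589889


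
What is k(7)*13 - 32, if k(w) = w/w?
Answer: -19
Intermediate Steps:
k(w) = 1
k(7)*13 - 32 = 1*13 - 32 = 13 - 32 = -19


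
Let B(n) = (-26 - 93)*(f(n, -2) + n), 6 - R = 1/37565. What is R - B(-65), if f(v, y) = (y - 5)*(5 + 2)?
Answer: -509381401/37565 ≈ -13560.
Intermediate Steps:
R = 225389/37565 (R = 6 - 1/37565 = 225389/37565 ≈ 6.0000)
f(v, y) = -35 + 7*y (f(v, y) = (-5 + y)*7 = -35 + 7*y)
B(n) = 5831 - 119*n (B(n) = (-26 - 93)*((-35 + 7*(-2)) + n) = -119*((-35 - 14) + n) = -119*(-49 + n) = 5831 - 119*n)
R - B(-65) = 225389/37565 - (5831 - 119*(-65)) = 225389/37565 - (5831 + 7735) = 225389/37565 - 1*13566 = 225389/37565 - 13566 = -509381401/37565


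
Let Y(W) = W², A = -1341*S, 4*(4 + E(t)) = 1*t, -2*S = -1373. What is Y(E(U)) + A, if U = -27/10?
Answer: -1472919431/1600 ≈ -9.2058e+5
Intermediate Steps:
U = -27/10 (U = -27*⅒ = -27/10 ≈ -2.7000)
S = 1373/2 (S = -½*(-1373) = 1373/2 ≈ 686.50)
E(t) = -4 + t/4 (E(t) = -4 + (1*t)/4 = -4 + t/4)
A = -1841193/2 (A = -1341*1373/2 = -1841193/2 ≈ -9.2060e+5)
Y(E(U)) + A = (-4 + (¼)*(-27/10))² - 1841193/2 = (-4 - 27/40)² - 1841193/2 = (-187/40)² - 1841193/2 = 34969/1600 - 1841193/2 = -1472919431/1600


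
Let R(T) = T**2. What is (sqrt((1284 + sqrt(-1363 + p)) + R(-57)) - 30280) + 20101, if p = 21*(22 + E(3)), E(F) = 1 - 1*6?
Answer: -10179 + sqrt(4533 + I*sqrt(1006)) ≈ -10112.0 + 0.23554*I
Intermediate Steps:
E(F) = -5 (E(F) = 1 - 6 = -5)
p = 357 (p = 21*(22 - 5) = 21*17 = 357)
(sqrt((1284 + sqrt(-1363 + p)) + R(-57)) - 30280) + 20101 = (sqrt((1284 + sqrt(-1363 + 357)) + (-57)**2) - 30280) + 20101 = (sqrt((1284 + sqrt(-1006)) + 3249) - 30280) + 20101 = (sqrt((1284 + I*sqrt(1006)) + 3249) - 30280) + 20101 = (sqrt(4533 + I*sqrt(1006)) - 30280) + 20101 = (-30280 + sqrt(4533 + I*sqrt(1006))) + 20101 = -10179 + sqrt(4533 + I*sqrt(1006))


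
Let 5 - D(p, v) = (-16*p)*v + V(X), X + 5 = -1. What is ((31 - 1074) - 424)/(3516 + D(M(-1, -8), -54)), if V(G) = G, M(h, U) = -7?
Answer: -1467/9575 ≈ -0.15321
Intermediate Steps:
X = -6 (X = -5 - 1 = -6)
D(p, v) = 11 + 16*p*v (D(p, v) = 5 - ((-16*p)*v - 6) = 5 - (-16*p*v - 6) = 5 - (-6 - 16*p*v) = 5 + (6 + 16*p*v) = 11 + 16*p*v)
((31 - 1074) - 424)/(3516 + D(M(-1, -8), -54)) = ((31 - 1074) - 424)/(3516 + (11 + 16*(-7)*(-54))) = (-1043 - 424)/(3516 + (11 + 6048)) = -1467/(3516 + 6059) = -1467/9575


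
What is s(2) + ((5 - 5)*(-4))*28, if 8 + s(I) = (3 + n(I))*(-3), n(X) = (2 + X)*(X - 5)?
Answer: 19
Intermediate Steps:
n(X) = (-5 + X)*(2 + X) (n(X) = (2 + X)*(-5 + X) = (-5 + X)*(2 + X))
s(I) = 13 - 3*I² + 9*I (s(I) = -8 + (3 + (-10 + I² - 3*I))*(-3) = -8 + (-7 + I² - 3*I)*(-3) = -8 + (21 - 3*I² + 9*I) = 13 - 3*I² + 9*I)
s(2) + ((5 - 5)*(-4))*28 = (13 - 3*2² + 9*2) + ((5 - 5)*(-4))*28 = (13 - 3*4 + 18) + (0*(-4))*28 = (13 - 12 + 18) + 0*28 = 19 + 0 = 19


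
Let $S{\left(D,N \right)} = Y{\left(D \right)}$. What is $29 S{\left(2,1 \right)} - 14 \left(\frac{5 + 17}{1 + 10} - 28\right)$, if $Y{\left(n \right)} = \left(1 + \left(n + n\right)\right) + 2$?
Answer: $567$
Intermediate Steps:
$Y{\left(n \right)} = 3 + 2 n$ ($Y{\left(n \right)} = \left(1 + 2 n\right) + 2 = 3 + 2 n$)
$S{\left(D,N \right)} = 3 + 2 D$
$29 S{\left(2,1 \right)} - 14 \left(\frac{5 + 17}{1 + 10} - 28\right) = 29 \left(3 + 2 \cdot 2\right) - 14 \left(\frac{5 + 17}{1 + 10} - 28\right) = 29 \left(3 + 4\right) - 14 \left(\frac{22}{11} - 28\right) = 29 \cdot 7 - 14 \left(22 \cdot \frac{1}{11} - 28\right) = 203 - 14 \left(2 - 28\right) = 203 - -364 = 203 + 364 = 567$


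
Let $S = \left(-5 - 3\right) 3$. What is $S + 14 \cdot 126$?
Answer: $1740$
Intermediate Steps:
$S = -24$ ($S = \left(-8\right) 3 = -24$)
$S + 14 \cdot 126 = -24 + 14 \cdot 126 = -24 + 1764 = 1740$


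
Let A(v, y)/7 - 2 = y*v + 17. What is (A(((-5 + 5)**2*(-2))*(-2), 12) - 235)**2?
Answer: 10404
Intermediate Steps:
A(v, y) = 133 + 7*v*y (A(v, y) = 14 + 7*(y*v + 17) = 14 + 7*(v*y + 17) = 14 + 7*(17 + v*y) = 14 + (119 + 7*v*y) = 133 + 7*v*y)
(A(((-5 + 5)**2*(-2))*(-2), 12) - 235)**2 = ((133 + 7*(((-5 + 5)**2*(-2))*(-2))*12) - 235)**2 = ((133 + 7*((0**2*(-2))*(-2))*12) - 235)**2 = ((133 + 7*((0*(-2))*(-2))*12) - 235)**2 = ((133 + 7*(0*(-2))*12) - 235)**2 = ((133 + 7*0*12) - 235)**2 = ((133 + 0) - 235)**2 = (133 - 235)**2 = (-102)**2 = 10404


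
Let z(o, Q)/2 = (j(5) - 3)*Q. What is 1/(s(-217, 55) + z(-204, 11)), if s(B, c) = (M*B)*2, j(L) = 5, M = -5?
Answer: 1/2214 ≈ 0.00045167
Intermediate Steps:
s(B, c) = -10*B (s(B, c) = -5*B*2 = -10*B)
z(o, Q) = 4*Q (z(o, Q) = 2*((5 - 3)*Q) = 2*(2*Q) = 4*Q)
1/(s(-217, 55) + z(-204, 11)) = 1/(-10*(-217) + 4*11) = 1/(2170 + 44) = 1/2214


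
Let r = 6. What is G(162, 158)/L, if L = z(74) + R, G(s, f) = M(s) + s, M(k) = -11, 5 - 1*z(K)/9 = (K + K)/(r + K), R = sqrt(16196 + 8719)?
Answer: -570780/3214837 + 60400*sqrt(24915)/9644511 ≈ 0.81098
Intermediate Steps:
R = sqrt(24915) ≈ 157.84
z(K) = 45 - 18*K/(6 + K) (z(K) = 45 - 9*(K + K)/(6 + K) = 45 - 9*2*K/(6 + K) = 45 - 18*K/(6 + K))
G(s, f) = -11 + s
L = 567/20 + sqrt(24915) (L = 27*(10 + 74)/(6 + 74) + sqrt(24915) = 27*84/80 + sqrt(24915) = 27*(1/80)*84 + sqrt(24915) = 567/20 + sqrt(24915) ≈ 186.19)
G(162, 158)/L = (-11 + 162)/(567/20 + sqrt(24915)) = 151/(567/20 + sqrt(24915))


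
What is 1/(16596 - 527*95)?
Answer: -1/33469 ≈ -2.9878e-5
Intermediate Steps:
1/(16596 - 527*95) = 1/(16596 - 50065) = 1/(-33469) = -1/33469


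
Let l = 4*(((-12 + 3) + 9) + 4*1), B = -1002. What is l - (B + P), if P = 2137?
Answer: -1119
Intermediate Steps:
l = 16 (l = 4*((-9 + 9) + 4) = 4*(0 + 4) = 4*4 = 16)
l - (B + P) = 16 - (-1002 + 2137) = 16 - 1*1135 = 16 - 1135 = -1119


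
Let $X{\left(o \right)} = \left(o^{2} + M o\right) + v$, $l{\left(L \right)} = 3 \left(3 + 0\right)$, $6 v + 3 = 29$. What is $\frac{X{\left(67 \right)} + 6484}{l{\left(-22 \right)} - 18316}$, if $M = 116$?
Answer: $- \frac{56248}{54921} \approx -1.0242$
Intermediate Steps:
$v = \frac{13}{3}$ ($v = - \frac{1}{2} + \frac{1}{6} \cdot 29 = - \frac{1}{2} + \frac{29}{6} = \frac{13}{3} \approx 4.3333$)
$l{\left(L \right)} = 9$ ($l{\left(L \right)} = 3 \cdot 3 = 9$)
$X{\left(o \right)} = \frac{13}{3} + o^{2} + 116 o$ ($X{\left(o \right)} = \left(o^{2} + 116 o\right) + \frac{13}{3} = \frac{13}{3} + o^{2} + 116 o$)
$\frac{X{\left(67 \right)} + 6484}{l{\left(-22 \right)} - 18316} = \frac{\left(\frac{13}{3} + 67^{2} + 116 \cdot 67\right) + 6484}{9 - 18316} = \frac{\left(\frac{13}{3} + 4489 + 7772\right) + 6484}{-18307} = \left(\frac{36796}{3} + 6484\right) \left(- \frac{1}{18307}\right) = \frac{56248}{3} \left(- \frac{1}{18307}\right) = - \frac{56248}{54921}$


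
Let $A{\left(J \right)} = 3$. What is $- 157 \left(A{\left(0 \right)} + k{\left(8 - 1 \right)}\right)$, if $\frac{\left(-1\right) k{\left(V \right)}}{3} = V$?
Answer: $2826$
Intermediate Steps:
$k{\left(V \right)} = - 3 V$
$- 157 \left(A{\left(0 \right)} + k{\left(8 - 1 \right)}\right) = - 157 \left(3 - 3 \left(8 - 1\right)\right) = - 157 \left(3 - 21\right) = \left(-157\right) \left(-18\right) = 2826$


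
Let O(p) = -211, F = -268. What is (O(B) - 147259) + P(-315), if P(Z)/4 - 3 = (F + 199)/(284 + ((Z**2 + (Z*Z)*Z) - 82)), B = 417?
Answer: -1148566877227/7789112 ≈ -1.4746e+5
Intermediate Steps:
P(Z) = 12 - 276/(202 + Z**2 + Z**3) (P(Z) = 12 + 4*((-268 + 199)/(284 + ((Z**2 + (Z*Z)*Z) - 82))) = 12 + 4*(-69/(284 + ((Z**2 + Z**2*Z) - 82))) = 12 + 4*(-69/(284 + ((Z**2 + Z**3) - 82))) = 12 + 4*(-69/(284 + (-82 + Z**2 + Z**3))) = 12 + 4*(-69/(202 + Z**2 + Z**3)) = 12 - 276/(202 + Z**2 + Z**3))
(O(B) - 147259) + P(-315) = (-211 - 147259) + 12*(179 + (-315)**2 + (-315)**3)/(202 + (-315)**2 + (-315)**3) = -147470 + 12*(179 + 99225 - 31255875)/(202 + 99225 - 31255875) = -147470 + 12*(-31156471)/(-31156448) = -147470 + 12*(-1/31156448)*(-31156471) = -147470 + 93469413/7789112 = -1148566877227/7789112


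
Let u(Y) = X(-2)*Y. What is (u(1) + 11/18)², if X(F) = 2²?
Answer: 6889/324 ≈ 21.262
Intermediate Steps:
X(F) = 4
u(Y) = 4*Y
(u(1) + 11/18)² = (4*1 + 11/18)² = (4 + 11*(1/18))² = (4 + 11/18)² = (83/18)² = 6889/324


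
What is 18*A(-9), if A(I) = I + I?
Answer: -324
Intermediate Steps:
A(I) = 2*I
18*A(-9) = 18*(2*(-9)) = 18*(-18) = -324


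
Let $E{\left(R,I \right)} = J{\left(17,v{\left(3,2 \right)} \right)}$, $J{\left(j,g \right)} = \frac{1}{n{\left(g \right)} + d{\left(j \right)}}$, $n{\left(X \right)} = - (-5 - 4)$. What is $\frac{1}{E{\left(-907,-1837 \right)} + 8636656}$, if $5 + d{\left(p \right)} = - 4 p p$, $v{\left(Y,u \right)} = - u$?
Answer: $\frac{1152}{9949427711} \approx 1.1579 \cdot 10^{-7}$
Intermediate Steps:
$n{\left(X \right)} = 9$ ($n{\left(X \right)} = - (-5 - 4) = \left(-1\right) \left(-9\right) = 9$)
$d{\left(p \right)} = -5 - 4 p^{2}$ ($d{\left(p \right)} = -5 + - 4 p p = -5 - 4 p^{2}$)
$J{\left(j,g \right)} = \frac{1}{4 - 4 j^{2}}$ ($J{\left(j,g \right)} = \frac{1}{9 - \left(5 + 4 j^{2}\right)} = \frac{1}{4 - 4 j^{2}}$)
$E{\left(R,I \right)} = - \frac{1}{1152}$ ($E{\left(R,I \right)} = - \frac{1}{-4 + 4 \cdot 17^{2}} = - \frac{1}{-4 + 4 \cdot 289} = - \frac{1}{-4 + 1156} = - \frac{1}{1152}$)
$\frac{1}{E{\left(-907,-1837 \right)} + 8636656} = \frac{1}{- \frac{1}{1152} + 8636656} = \frac{1}{\frac{9949427711}{1152}} = \frac{1152}{9949427711}$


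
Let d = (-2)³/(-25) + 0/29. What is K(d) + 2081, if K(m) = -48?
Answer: 2033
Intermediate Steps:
d = 8/25 (d = -8*(-1/25) + 0*(1/29) = 8/25 + 0 = 8/25 ≈ 0.32000)
K(d) + 2081 = -48 + 2081 = 2033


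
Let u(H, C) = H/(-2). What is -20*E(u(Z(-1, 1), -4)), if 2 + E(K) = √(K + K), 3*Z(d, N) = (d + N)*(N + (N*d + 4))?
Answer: 40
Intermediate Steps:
Z(d, N) = (N + d)*(4 + N + N*d)/3 (Z(d, N) = ((d + N)*(N + (N*d + 4)))/3 = ((N + d)*(N + (4 + N*d)))/3 = ((N + d)*(4 + N + N*d))/3 = (N + d)*(4 + N + N*d)/3)
u(H, C) = -H/2 (u(H, C) = H*(-½) = -H/2)
E(K) = -2 + √2*√K (E(K) = -2 + √(K + K) = -2 + √(2*K) = -2 + √2*√K)
-20*E(u(Z(-1, 1), -4)) = -20*(-2 + √2*√(-((⅓)*1² + (4/3)*1 + (4/3)*(-1) + (⅓)*1*(-1) + (⅓)*1*(-1)² + (⅓)*(-1)*1²)/2)) = -20*(-2 + √2*√(-((⅓)*1 + 4/3 - 4/3 - ⅓ + (⅓)*1*1 + (⅓)*(-1)*1)/2)) = -20*(-2 + √2*√(-(⅓ + 4/3 - 4/3 - ⅓ + ⅓ - ⅓)/2)) = -20*(-2 + √2*√(-½*0)) = -20*(-2 + √2*√0) = -20*(-2 + √2*0) = -20*(-2 + 0) = -20*(-2) = 40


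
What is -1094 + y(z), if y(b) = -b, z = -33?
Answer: -1061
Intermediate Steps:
-1094 + y(z) = -1094 - 1*(-33) = -1094 + 33 = -1061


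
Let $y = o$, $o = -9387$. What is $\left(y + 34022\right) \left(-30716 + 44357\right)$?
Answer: $336046035$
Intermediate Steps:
$y = -9387$
$\left(y + 34022\right) \left(-30716 + 44357\right) = \left(-9387 + 34022\right) \left(-30716 + 44357\right) = 24635 \cdot 13641 = 336046035$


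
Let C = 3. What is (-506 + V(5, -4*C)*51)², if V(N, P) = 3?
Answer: 124609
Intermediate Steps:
(-506 + V(5, -4*C)*51)² = (-506 + 3*51)² = (-506 + 153)² = (-353)² = 124609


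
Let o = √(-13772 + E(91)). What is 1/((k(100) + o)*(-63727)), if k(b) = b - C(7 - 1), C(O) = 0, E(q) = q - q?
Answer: I/(127454*(√3443 - 50*I)) ≈ -6.601e-8 + 7.7466e-8*I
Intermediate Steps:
E(q) = 0
o = 2*I*√3443 (o = √(-13772 + 0) = √(-13772) = 2*I*√3443 ≈ 117.35*I)
k(b) = b (k(b) = b - 1*0 = b + 0 = b)
1/((k(100) + o)*(-63727)) = 1/((100 + 2*I*√3443)*(-63727)) = -1/63727/(100 + 2*I*√3443) = -1/(63727*(100 + 2*I*√3443))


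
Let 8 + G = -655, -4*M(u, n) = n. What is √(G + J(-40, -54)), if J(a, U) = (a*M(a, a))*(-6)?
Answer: 3*√193 ≈ 41.677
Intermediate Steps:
M(u, n) = -n/4
J(a, U) = 3*a²/2 (J(a, U) = (a*(-a/4))*(-6) = -a²/4*(-6) = 3*a²/2)
G = -663 (G = -8 - 655 = -663)
√(G + J(-40, -54)) = √(-663 + (3/2)*(-40)²) = √(-663 + (3/2)*1600) = √(-663 + 2400) = √1737 = 3*√193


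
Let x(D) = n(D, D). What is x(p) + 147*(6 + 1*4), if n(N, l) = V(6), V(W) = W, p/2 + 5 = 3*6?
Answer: 1476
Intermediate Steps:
p = 26 (p = -10 + 2*(3*6) = -10 + 2*18 = -10 + 36 = 26)
n(N, l) = 6
x(D) = 6
x(p) + 147*(6 + 1*4) = 6 + 147*(6 + 1*4) = 6 + 147*(6 + 4) = 6 + 147*10 = 6 + 1470 = 1476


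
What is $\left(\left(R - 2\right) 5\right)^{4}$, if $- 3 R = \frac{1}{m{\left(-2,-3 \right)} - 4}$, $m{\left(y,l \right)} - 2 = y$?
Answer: $\frac{174900625}{20736} \approx 8434.6$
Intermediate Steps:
$m{\left(y,l \right)} = 2 + y$
$R = \frac{1}{12}$ ($R = - \frac{1}{3 \left(\left(2 - 2\right) - 4\right)} = - \frac{1}{3 \left(0 - 4\right)} = - \frac{1}{3 \left(-4\right)} = \left(- \frac{1}{3}\right) \left(- \frac{1}{4}\right) = \frac{1}{12} \approx 0.083333$)
$\left(\left(R - 2\right) 5\right)^{4} = \left(\left(\frac{1}{12} - 2\right) 5\right)^{4} = \left(\left(- \frac{23}{12}\right) 5\right)^{4} = \left(- \frac{115}{12}\right)^{4} = \frac{174900625}{20736}$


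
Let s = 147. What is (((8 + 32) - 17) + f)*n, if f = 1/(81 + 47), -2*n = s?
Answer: -432915/256 ≈ -1691.1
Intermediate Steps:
n = -147/2 (n = -1/2*147 = -147/2 ≈ -73.500)
f = 1/128 ≈ 0.0078125
(((8 + 32) - 17) + f)*n = (((8 + 32) - 17) + 1/128)*(-147/2) = ((40 - 17) + 1/128)*(-147/2) = (23 + 1/128)*(-147/2) = (2945/128)*(-147/2) = -432915/256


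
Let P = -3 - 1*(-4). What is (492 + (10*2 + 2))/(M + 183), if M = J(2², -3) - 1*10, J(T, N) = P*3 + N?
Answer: 514/173 ≈ 2.9711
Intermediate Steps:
P = 1 (P = -3 + 4 = 1)
J(T, N) = 3 + N (J(T, N) = 1*3 + N = 3 + N)
M = -10 (M = (3 - 3) - 1*10 = 0 - 10 = -10)
(492 + (10*2 + 2))/(M + 183) = (492 + (10*2 + 2))/(-10 + 183) = (492 + (20 + 2))/173 = (492 + 22)*(1/173) = 514*(1/173) = 514/173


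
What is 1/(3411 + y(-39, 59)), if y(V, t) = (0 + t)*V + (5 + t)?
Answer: 1/1174 ≈ 0.00085179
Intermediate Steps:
y(V, t) = 5 + t + V*t (y(V, t) = t*V + (5 + t) = V*t + (5 + t) = 5 + t + V*t)
1/(3411 + y(-39, 59)) = 1/(3411 + (5 + 59 - 39*59)) = 1/(3411 + (5 + 59 - 2301)) = 1/(3411 - 2237) = 1/1174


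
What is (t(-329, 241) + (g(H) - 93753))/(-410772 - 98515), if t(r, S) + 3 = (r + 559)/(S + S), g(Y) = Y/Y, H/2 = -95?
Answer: 22594840/122738167 ≈ 0.18409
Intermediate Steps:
H = -190 (H = 2*(-95) = -190)
g(Y) = 1
t(r, S) = -3 + (559 + r)/(2*S) (t(r, S) = -3 + (r + 559)/(S + S) = -3 + (559 + r)/((2*S)) = -3 + (559 + r)*(1/(2*S)) = -3 + (559 + r)/(2*S))
(t(-329, 241) + (g(H) - 93753))/(-410772 - 98515) = ((1/2)*(559 - 329 - 6*241)/241 + (1 - 93753))/(-410772 - 98515) = ((1/2)*(1/241)*(559 - 329 - 1446) - 93752)/(-509287) = ((1/2)*(1/241)*(-1216) - 93752)*(-1/509287) = (-608/241 - 93752)*(-1/509287) = -22594840/241*(-1/509287) = 22594840/122738167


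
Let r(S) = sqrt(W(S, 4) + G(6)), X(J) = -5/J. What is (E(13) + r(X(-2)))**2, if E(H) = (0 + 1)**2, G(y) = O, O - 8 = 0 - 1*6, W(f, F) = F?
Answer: (1 + sqrt(6))**2 ≈ 11.899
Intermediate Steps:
O = 2 (O = 8 + (0 - 1*6) = 8 + (0 - 6) = 8 - 6 = 2)
G(y) = 2
E(H) = 1 (E(H) = 1**2 = 1)
r(S) = sqrt(6) (r(S) = sqrt(4 + 2) = sqrt(6))
(E(13) + r(X(-2)))**2 = (1 + sqrt(6))**2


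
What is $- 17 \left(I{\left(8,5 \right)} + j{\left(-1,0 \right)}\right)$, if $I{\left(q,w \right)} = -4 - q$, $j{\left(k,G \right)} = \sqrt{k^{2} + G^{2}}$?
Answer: $187$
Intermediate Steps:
$j{\left(k,G \right)} = \sqrt{G^{2} + k^{2}}$
$- 17 \left(I{\left(8,5 \right)} + j{\left(-1,0 \right)}\right) = - 17 \left(\left(-4 - 8\right) + \sqrt{0^{2} + \left(-1\right)^{2}}\right) = - 17 \left(\left(-4 - 8\right) + \sqrt{0 + 1}\right) = - 17 \left(-12 + \sqrt{1}\right) = - 17 \left(-12 + 1\right) = \left(-17\right) \left(-11\right) = 187$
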